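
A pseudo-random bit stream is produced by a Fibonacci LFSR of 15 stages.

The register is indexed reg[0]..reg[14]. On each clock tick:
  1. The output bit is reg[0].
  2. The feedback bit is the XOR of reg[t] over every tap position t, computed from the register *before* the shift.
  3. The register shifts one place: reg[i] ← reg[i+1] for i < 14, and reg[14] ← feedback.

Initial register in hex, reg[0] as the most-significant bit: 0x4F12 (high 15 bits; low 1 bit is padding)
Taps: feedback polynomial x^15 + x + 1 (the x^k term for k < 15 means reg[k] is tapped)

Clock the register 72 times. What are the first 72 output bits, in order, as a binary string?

k : reg_k → out_k, fb_k
0: 010011110001001 → 0, fb=1
1: 100111100010011 → 1, fb=1
2: 001111000100111 → 0, fb=0
3: 011110001001110 → 0, fb=1
4: 111100010011101 → 1, fb=0
5: 111000100111010 → 1, fb=0
6: 110001001110100 → 1, fb=0
7: 100010011101000 → 1, fb=1
8: 000100111010001 → 0, fb=0
9: 001001110100010 → 0, fb=0
10: 010011101000100 → 0, fb=1
11: 100111010001001 → 1, fb=1
12: 001110100010011 → 0, fb=0
13: 011101000100110 → 0, fb=1
14: 111010001001101 → 1, fb=0
15: 110100010011010 → 1, fb=0
16: 101000100110100 → 1, fb=1
17: 010001001101001 → 0, fb=1
18: 100010011010011 → 1, fb=1
19: 000100110100111 → 0, fb=0
20: 001001101001110 → 0, fb=0
21: 010011010011100 → 0, fb=1
22: 100110100111001 → 1, fb=1
23: 001101001110011 → 0, fb=0
24: 011010011100110 → 0, fb=1
25: 110100111001101 → 1, fb=0
26: 101001110011010 → 1, fb=1
27: 010011100110101 → 0, fb=1
28: 100111001101011 → 1, fb=1
29: 001110011010111 → 0, fb=0
30: 011100110101110 → 0, fb=1
31: 111001101011101 → 1, fb=0
32: 110011010111010 → 1, fb=0
33: 100110101110100 → 1, fb=1
34: 001101011101001 → 0, fb=0
35: 011010111010010 → 0, fb=1
36: 110101110100101 → 1, fb=0
37: 101011101001010 → 1, fb=1
38: 010111010010101 → 0, fb=1
39: 101110100101011 → 1, fb=1
40: 011101001010111 → 0, fb=1
41: 111010010101111 → 1, fb=0
42: 110100101011110 → 1, fb=0
43: 101001010111100 → 1, fb=1
44: 010010101111001 → 0, fb=1
45: 100101011110011 → 1, fb=1
46: 001010111100111 → 0, fb=0
47: 010101111001110 → 0, fb=1
48: 101011110011101 → 1, fb=1
49: 010111100111011 → 0, fb=1
50: 101111001110111 → 1, fb=1
51: 011110011101111 → 0, fb=1
52: 111100111011111 → 1, fb=0
53: 111001110111110 → 1, fb=0
54: 110011101111100 → 1, fb=0
55: 100111011111000 → 1, fb=1
56: 001110111110001 → 0, fb=0
57: 011101111100010 → 0, fb=1
58: 111011111000101 → 1, fb=0
59: 110111110001010 → 1, fb=0
60: 101111100010100 → 1, fb=1
61: 011111000101001 → 0, fb=1
62: 111110001010011 → 1, fb=0
63: 111100010100110 → 1, fb=0
64: 111000101001100 → 1, fb=0
65: 110001010011000 → 1, fb=0
66: 100010100110000 → 1, fb=1
67: 000101001100001 → 0, fb=0
68: 001010011000010 → 0, fb=0
69: 010100110000100 → 0, fb=1
70: 101001100001001 → 1, fb=1
71: 010011000010011 → 0, fb=1

010011110001001110100010011010011100110101110100101011110011101111100010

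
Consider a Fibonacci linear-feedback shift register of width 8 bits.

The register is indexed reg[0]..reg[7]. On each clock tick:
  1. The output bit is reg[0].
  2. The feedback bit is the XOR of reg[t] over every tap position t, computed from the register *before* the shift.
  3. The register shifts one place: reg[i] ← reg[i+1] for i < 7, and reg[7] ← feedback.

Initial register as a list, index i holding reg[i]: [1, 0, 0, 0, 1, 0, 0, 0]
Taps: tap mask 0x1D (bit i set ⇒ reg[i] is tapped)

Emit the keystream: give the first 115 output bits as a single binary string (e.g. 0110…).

tick  register→output (feedback)
  0  10001000→1 (0)
  1  00010000→0 (1)
  2  00100001→0 (1)
  3  01000011→0 (0)
  4  10000110→1 (1)
  5  00001101→0 (1)
  6  00011011→0 (0)
  7  00110110→0 (0)
  8  01101100→0 (0)
  9  11011000→1 (1)
 10  10110001→1 (1)
 11  01100011→0 (1)
 12  11000111→1 (1)
 13  10001111→1 (0)
 14  00011110→0 (0)
 15  00111100→0 (1)
 16  01111001→0 (1)
 17  11110011→1 (1)
 18  11100111→1 (0)
 19  11001110→1 (0)
 20  10011100→1 (1)
 21  00111001→0 (1)
 22  01110011→0 (0)
 23  11100110→1 (0)
 24  11001100→1 (0)
 25  10011000→1 (1)
 26  00110001→0 (0)
 27  01100010→0 (1)
 28  11000101→1 (1)
 29  10001011→1 (0)
 30  00010110→0 (1)
 31  00101101→0 (0)
 32  01011010→0 (0)
 33  10110100→1 (1)
 34  01101001→0 (0)
 35  11010010→1 (0)
 36  10100100→1 (0)
 37  01001000→0 (1)
 38  10010001→1 (0)
 39  00100010→0 (1)
 40  01000101→0 (0)
 41  10001010→1 (0)
 42  00010100→0 (1)
 43  00101001→0 (0)
 44  01010010→0 (1)
 45  10100101→1 (0)
 46  01001010→0 (1)
 47  10010101→1 (0)
 48  00101010→0 (0)
 49  01010100→0 (1)
 50  10101001→1 (1)
 51  01010011→0 (1)
 52  10100111→1 (0)
 53  01001110→0 (1)
 54  10011101→1 (1)
 55  00111011→0 (1)
 56  01110111→0 (0)
 57  11101110→1 (1)
 58  11011101→1 (1)
 59  10111011→1 (0)
 60  01110110→0 (0)
 61  11101100→1 (1)
 62  11011001→1 (1)
 63  10110011→1 (1)
 64  01100111→0 (1)
 65  11001111→1 (0)
 66  10011110→1 (1)
 67  00111101→0 (1)
 68  01111011→0 (1)
 69  11110111→1 (1)
 70  11101111→1 (1)
 71  11011111→1 (1)
 72  10111111→1 (0)
 73  01111110→0 (1)
 74  11111101→1 (0)
 75  11111010→1 (0)
 76  11110100→1 (1)
 77  11101001→1 (1)
 78  11010011→1 (0)
 79  10100110→1 (0)
 80  01001100→0 (1)
 81  10011001→1 (1)
 82  00110011→0 (0)
 83  01100110→0 (1)
 84  11001101→1 (0)
 85  10011010→1 (1)
 86  00110101→0 (0)
 87  01101010→0 (0)
 88  11010100→1 (0)
 89  10101000→1 (1)
 90  01010001→0 (1)
 91  10100011→1 (0)
 92  01000110→0 (0)
 93  10001100→1 (0)
 94  00011000→0 (0)
 95  00110000→0 (0)
 96  01100000→0 (1)
 97  11000001→1 (1)
 98  10000011→1 (1)
 99  00000111→0 (0)
100  00001110→0 (1)
101  00011101→0 (0)
102  00111010→0 (1)
103  01110101→0 (0)
104  11101010→1 (1)
105  11010101→1 (0)
106  10101010→1 (1)
107  01010101→0 (1)
108  10101011→1 (1)
109  01010111→0 (1)
110  10101111→1 (1)
111  01011111→0 (0)
112  10111110→1 (0)
113  01111100→0 (1)
114  11111001→1 (0)

1000100001101100011110011100110001011010010001010010101001110111011001111011111101001100110101000110000011101010101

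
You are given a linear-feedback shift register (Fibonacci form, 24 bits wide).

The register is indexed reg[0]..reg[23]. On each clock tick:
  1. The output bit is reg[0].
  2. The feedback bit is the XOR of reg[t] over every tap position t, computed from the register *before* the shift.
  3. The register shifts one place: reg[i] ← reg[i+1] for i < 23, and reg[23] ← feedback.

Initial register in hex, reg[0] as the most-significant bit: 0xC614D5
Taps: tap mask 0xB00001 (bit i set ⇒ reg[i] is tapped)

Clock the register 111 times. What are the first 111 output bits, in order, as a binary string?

tick  register→output (feedback)
  0  110001100001010011010101→1 (1)
  1  100011000010100110101011→1 (1)
  2  000110000101001101010111→0 (0)
  3  001100001010011010101110→0 (0)
  4  011000010100110101011100→0 (0)
  5  110000101001101010111000→1 (0)
  6  100001010011010101110000→1 (1)
  7  000010100110101011100001→0 (1)
  8  000101001101010111000011→0 (1)
  9  001010011010101110000111→0 (0)
 10  010100110101011100001110→0 (0)
 11  101001101010111000011100→1 (1)
 12  010011010101110000111001→0 (0)
 13  100110101011100001110010→1 (1)
 14  001101010111000011100101→0 (0)
 15  011010101110000111001010→0 (1)
 16  110101011100001110010101→1 (1)
 17  101010111000011100101011→1 (1)
 18  010101110000111001010111→0 (0)
 19  101011100001110010101110→1 (1)
 20  010111000011100101011101→0 (1)
 21  101110000111001010111011→1 (1)
 22  011100001110010101110111→0 (0)
 23  111000011100101011101110→1 (1)
 24  110000111001010111011101→1 (0)
 25  100001110010101110111010→1 (0)
 26  000011100101011101110100→0 (1)
 27  000111001010111011101001→0 (0)
 28  001110010101110111010010→0 (0)
 29  011100101011101110100100→0 (1)
 30  111001010111011101001001→1 (1)
 31  110010101110111010010011→1 (0)
 32  100101011101110100100110→1 (0)
 33  001010111011101001001100→0 (0)
 34  010101110111010010011000→0 (1)
 35  101011101110100100110001→1 (0)
 36  010111011101001001100010→0 (0)
 37  101110111010010011000100→1 (0)
 38  011101110100100110001000→0 (1)
 39  111011101001001100010001→1 (0)
 40  110111010010011000100010→1 (1)
 41  101110100100110001000101→1 (1)
 42  011101001001100010001011→0 (0)
 43  111010010011000100010110→1 (0)
 44  110100100110001000101100→1 (1)
 45  101001001100010001011001→1 (1)
 46  010010011000100010110011→0 (1)
 47  100100110001000101100111→1 (1)
 48  001001100010001011001111→0 (1)
 49  010011000100010110011111→0 (1)
 50  100110001000101100111111→1 (0)
 51  001100010001011001111110→0 (0)
 52  011000100010110011111100→0 (0)
 53  110001000101100111111000→1 (0)
 54  100010001011001111110000→1 (1)
 55  000100010110011111100001→0 (1)
 56  001000101100111111000011→0 (1)
 57  010001011001111110000111→0 (0)
 58  100010110011111100001110→1 (1)
 59  000101100111111000011101→0 (1)
 60  001011001111110000111011→0 (0)
 61  010110011111100001110110→0 (1)
 62  101100111111000011101101→1 (0)
 63  011001111110000111011010→0 (1)
 64  110011111100001110110101→1 (1)
 65  100111111000011101101011→1 (1)
 66  001111110000111011010111→0 (0)
 67  011111100001110110101110→0 (0)
 68  111111000011101101011100→1 (1)
 69  111110000111011010111001→1 (1)
 70  111100001110110101110011→1 (0)
 71  111000011101101011100110→1 (0)
 72  110000111011010111001100→1 (1)
 73  100001110110101110011001→1 (1)
 74  000011101101011100110011→0 (1)
 75  000111011010111001100111→0 (0)
 76  001110110101110011001110→0 (0)
 77  011101101011100110011100→0 (0)
 78  111011010111001100111000→1 (0)
 79  110110101110011001110000→1 (1)
 80  101101011100110011100001→1 (0)
 81  011010111001100111000010→0 (0)
 82  110101110011001110000100→1 (0)
 83  101011100110011100001000→1 (0)
 84  010111001100111000010000→0 (0)
 85  101110011001110000100000→1 (1)
 86  011100110011100001000001→0 (1)
 87  111001100111000010000011→1 (0)
 88  110011001110000100000110→1 (0)
 89  100110011100001000001100→1 (1)
 90  001100111000010000011001→0 (0)
 91  011001110000100000110010→0 (0)
 92  110011100001000001100100→1 (0)
 93  100111000010000011001000→1 (0)
 94  001110000100000110010000→0 (0)
 95  011100001000001100100000→0 (0)
 96  111000010000011001000000→1 (1)
 97  110000100000110010000001→1 (0)
 98  100001000001100100000010→1 (1)
 99  000010000011001000000101→0 (0)
100  000100000110010000001010→0 (1)
101  001000001100100000010101→0 (0)
102  010000011001000000101010→0 (1)
103  100000110010000001010101→1 (1)
104  000001100100000010101011→0 (0)
105  000011001000000101010110→0 (1)
106  000110010000001010101101→0 (1)
107  001100100000010101011011→0 (0)
108  011001000000101010110110→0 (1)
109  110010000001010101101101→1 (0)
110  100100000010101011011010→1 (0)

110001100001010011010101110000111001010111011101001001100010001011001111110000111011010111001100111000010000011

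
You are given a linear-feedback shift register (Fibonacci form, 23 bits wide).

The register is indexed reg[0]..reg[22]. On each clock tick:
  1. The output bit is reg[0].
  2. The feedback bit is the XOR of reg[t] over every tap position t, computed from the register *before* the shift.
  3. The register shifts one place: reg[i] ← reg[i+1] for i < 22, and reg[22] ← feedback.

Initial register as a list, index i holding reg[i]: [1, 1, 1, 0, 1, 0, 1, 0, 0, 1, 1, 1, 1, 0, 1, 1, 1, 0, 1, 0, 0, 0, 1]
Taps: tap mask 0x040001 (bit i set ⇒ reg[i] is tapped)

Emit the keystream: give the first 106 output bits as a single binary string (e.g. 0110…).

1110101001111011101000101100001011100000010001111011100000000000100010110010100101001011010011000011001100

tick  register→output (feedback)
  0  11101010011110111010001→1 (0)
  1  11010100111101110100010→1 (1)
  2  10101001111011101000101→1 (1)
  3  01010011110111010001011→0 (0)
  4  10100111101110100010110→1 (0)
  5  01001111011101000101100→0 (0)
  6  10011110111010001011000→1 (0)
  7  00111101110100010110000→0 (1)
  8  01111011101000101100001→0 (0)
  9  11110111010001011000010→1 (1)
 10  11101110100010110000101→1 (1)
 11  11011101000101100001011→1 (1)
 12  10111010001011000010111→1 (0)
 13  01110100010110000101110→0 (0)
 14  11101000101100001011100→1 (0)
 15  11010001011000010111000→1 (0)
 16  10100010110000101110000→1 (0)
 17  01000101100001011100000→0 (0)
 18  10001011000010111000000→1 (1)
 19  00010110000101110000001→0 (0)
 20  00101100001011100000010→0 (0)
 21  01011000010111000000100→0 (0)
 22  10110000101110000001000→1 (1)
 23  01100001011100000010001→0 (1)
 24  11000010111000000100011→1 (1)
 25  10000101110000001000111→1 (1)
 26  00001011100000010001111→0 (0)
 27  00010111000000100011110→0 (1)
 28  00101110000001000111101→0 (1)
 29  01011100000010001111011→0 (1)
 30  10111000000100011110111→1 (0)
 31  01110000001000111101110→0 (0)
 32  11100000010001111011100→1 (0)
 33  11000000100011110111000→1 (0)
 34  10000001000111101110000→1 (0)
 35  00000010001111011100000→0 (0)
 36  00000100011110111000000→0 (0)
 37  00001000111101110000000→0 (0)
 38  00010001111011100000000→0 (0)
 39  00100011110111000000000→0 (0)
 40  01000111101110000000000→0 (0)
 41  10001111011100000000000→1 (1)
 42  00011110111000000000001→0 (0)
 43  00111101110000000000010→0 (0)
 44  01111011100000000000100→0 (0)
 45  11110111000000000001000→1 (1)
 46  11101110000000000010001→1 (0)
 47  11011100000000000100010→1 (1)
 48  10111000000000001000101→1 (1)
 49  01110000000000010001011→0 (0)
 50  11100000000000100010110→1 (0)
 51  11000000000001000101100→1 (1)
 52  10000000000010001011001→1 (0)
 53  00000000000100010110010→0 (1)
 54  00000000001000101100101→0 (0)
 55  00000000010001011001010→0 (0)
 56  00000000100010110010100→0 (1)
 57  00000001000101100101001→0 (0)
 58  00000010001011001010010→0 (1)
 59  00000100010110010100101→0 (0)
 60  00001000101100101001010→0 (0)
 61  00010001011001010010100→0 (1)
 62  00100010110010100101001→0 (0)
 63  01000101100101001010010→0 (1)
 64  10001011001010010100101→1 (1)
 65  00010110010100101001011→0 (0)
 66  00101100101001010010110→0 (1)
 67  01011001010010100101101→0 (0)
 68  10110010100101001011010→1 (0)
 69  01100101001010010110100→0 (1)
 70  11001010010100101101001→1 (1)
 71  10010100101001011010011→1 (0)
 72  00101001010010110100110→0 (0)
 73  01010010100101101001100→0 (0)
 74  10100101001011010011000→1 (0)
 75  01001010010110100110000→0 (1)
 76  10010100101101001100001→1 (1)
 77  00101001011010011000011→0 (0)
 78  01010010110100110000110→0 (0)
 79  10100101101001100001100→1 (1)
 80  01001011010011000011001→0 (1)
 81  10010110100110000110011→1 (0)
 82  00101101001100001100110→0 (0)
 83  01011010011000011001100→0 (0)
 84  10110100110000110011000→1 (0)
 85  01101001100001100110000→0 (1)
 86  11010011000011001100001→1 (1)
 87  10100110000110011000011→1 (1)
 88  01001100001100110000111→0 (0)
 89  10011000011001100001110→1 (1)
 90  00110000110011000011101→0 (1)
 91  01100001100110000111011→0 (1)
 92  11000011001100001110111→1 (0)
 93  10000110011000011101110→1 (1)
 94  00001100110000111011101→0 (1)
 95  00011001100001110111011→0 (1)
 96  00110011000011101110111→0 (1)
 97  01100110000111011101111→0 (0)
 98  11001100001110111011110→1 (0)
 99  10011000011101110111100→1 (0)
100  00110000111011101111000→0 (1)
101  01100001110111011110001→0 (1)
102  11000011101110111100011→1 (1)
103  10000111011101111000111→1 (1)
104  00001110111011110001111→0 (0)
105  00011101110111100011110→0 (1)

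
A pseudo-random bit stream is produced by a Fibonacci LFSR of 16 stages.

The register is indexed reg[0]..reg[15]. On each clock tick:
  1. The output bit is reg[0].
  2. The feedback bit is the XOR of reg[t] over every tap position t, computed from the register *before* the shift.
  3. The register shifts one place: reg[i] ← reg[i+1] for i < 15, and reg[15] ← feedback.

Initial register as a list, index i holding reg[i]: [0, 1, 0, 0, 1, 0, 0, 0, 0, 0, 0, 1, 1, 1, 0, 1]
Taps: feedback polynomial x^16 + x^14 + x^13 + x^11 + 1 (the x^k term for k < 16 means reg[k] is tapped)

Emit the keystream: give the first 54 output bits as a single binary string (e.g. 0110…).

tick  register→output (feedback)
  0  0100100000011101→0 (0)
  1  1001000000111010→1 (1)
  2  0010000001110101→0 (0)
  3  0100000011101010→0 (1)
  4  1000000111010101→1 (1)
  5  0000001110101011→0 (1)
  6  0000011101010111→0 (1)
  7  0000111010101111→0 (0)
  8  0001110101011110→0 (1)
  9  0011101010111101→0 (0)
 10  0111010101111010→0 (0)
 11  1110101011110100→1 (1)
 12  1101010111101001→1 (1)
 13  1010101111010011→1 (1)
 14  0101011110100111→0 (0)
 15  1010111101001110→1 (1)
 16  0101111010011101→0 (0)
 17  1011110100111010→1 (1)
 18  0111101001110101→0 (0)
 19  1111010011101010→1 (0)
 20  1110100111010100→1 (1)
 21  1101001110101001→1 (1)
 22  1010011101010011→1 (1)
 23  0100111010100111→0 (0)
 24  1001110101001110→1 (1)
 25  0011101010011101→0 (0)
 26  0111010100111010→0 (0)
 27  1110101001110100→1 (1)
 28  1101010011101001→1 (1)
 29  1010100111010011→1 (1)
 30  0101001110100111→0 (0)
 31  1010011101001110→1 (1)
 32  0100111010011101→0 (0)
 33  1001110100111010→1 (1)
 34  0011101001110101→0 (0)
 35  0111010011101010→0 (1)
 36  1110100111010101→1 (1)
 37  1101001110101011→1 (0)
 38  1010011101010110→1 (0)
 39  0100111010101100→0 (1)
 40  1001110101011001→1 (0)
 41  0011101010110010→0 (0)
 42  0111010101100100→0 (1)
 43  1110101011001001→1 (1)
 44  1101010110010011→1 (1)
 45  1010101100100111→1 (1)
 46  0101011001001111→0 (0)
 47  1010110010011110→1 (0)
 48  0101100100111100→0 (0)
 49  1011001001111000→1 (0)
 50  0110010011110000→0 (1)
 51  1100100111100001→1 (1)
 52  1001001111000011→1 (0)
 53  0010011110000110→0 (0)

010010000001110101011110100111010100111010011101010110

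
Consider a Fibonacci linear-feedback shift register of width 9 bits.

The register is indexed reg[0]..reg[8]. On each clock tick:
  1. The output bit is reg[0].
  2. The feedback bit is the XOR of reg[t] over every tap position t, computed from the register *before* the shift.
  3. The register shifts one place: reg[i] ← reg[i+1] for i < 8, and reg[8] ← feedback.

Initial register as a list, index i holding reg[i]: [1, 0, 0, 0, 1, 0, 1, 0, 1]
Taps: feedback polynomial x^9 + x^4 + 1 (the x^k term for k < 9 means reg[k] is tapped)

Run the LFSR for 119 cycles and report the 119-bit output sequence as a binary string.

10001010100100011100011011010101110001001100010001000000001000010001100001001110010101011000011011110100110111001000101

tick  register→output (feedback)
  0  100010101→1 (0)
  1  000101010→0 (0)
  2  001010100→0 (1)
  3  010101001→0 (0)
  4  101010010→1 (0)
  5  010100100→0 (0)
  6  101001000→1 (1)
  7  010010001→0 (1)
  8  100100011→1 (1)
  9  001000111→0 (0)
 10  010001110→0 (0)
 11  100011100→1 (0)
 12  000111000→0 (1)
 13  001110001→0 (1)
 14  011100011→0 (0)
 15  111000110→1 (1)
 16  110001101→1 (1)
 17  100011011→1 (0)
 18  000110110→0 (1)
 19  001101101→0 (0)
 20  011011010→0 (1)
 21  110110101→1 (0)
 22  101101010→1 (1)
 23  011010101→0 (1)
 24  110101011→1 (1)
 25  101010111→1 (0)
 26  010101110→0 (0)
 27  101011100→1 (0)
 28  010111000→0 (1)
 29  101110001→1 (0)
 30  011100010→0 (0)
 31  111000100→1 (1)
 32  110001001→1 (1)
 33  100010011→1 (0)
 34  000100110→0 (0)
 35  001001100→0 (0)
 36  010011000→0 (1)
 37  100110001→1 (0)
 38  001100010→0 (0)
 39  011000100→0 (0)
 40  110001000→1 (1)
 41  100010001→1 (0)
 42  000100010→0 (0)
 43  001000100→0 (0)
 44  010001000→0 (0)
 45  100010000→1 (0)
 46  000100000→0 (0)
 47  001000000→0 (0)
 48  010000000→0 (0)
 49  100000000→1 (1)
 50  000000001→0 (0)
 51  000000010→0 (0)
 52  000000100→0 (0)
 53  000001000→0 (0)
 54  000010000→0 (1)
 55  000100001→0 (0)
 56  001000010→0 (0)
 57  010000100→0 (0)
 58  100001000→1 (1)
 59  000010001→0 (1)
 60  000100011→0 (0)
 61  001000110→0 (0)
 62  010001100→0 (0)
 63  100011000→1 (0)
 64  000110000→0 (1)
 65  001100001→0 (0)
 66  011000010→0 (0)
 67  110000100→1 (1)
 68  100001001→1 (1)
 69  000010011→0 (1)
 70  000100111→0 (0)
 71  001001110→0 (0)
 72  010011100→0 (1)
 73  100111001→1 (0)
 74  001110010→0 (1)
 75  011100101→0 (0)
 76  111001010→1 (1)
 77  110010101→1 (0)
 78  100101010→1 (1)
 79  001010101→0 (1)
 80  010101011→0 (0)
 81  101010110→1 (0)
 82  010101100→0 (0)
 83  101011000→1 (0)
 84  010110000→0 (1)
 85  101100001→1 (1)
 86  011000011→0 (0)
 87  110000110→1 (1)
 88  100001101→1 (1)
 89  000011011→0 (1)
 90  000110111→0 (1)
 91  001101111→0 (0)
 92  011011110→0 (1)
 93  110111101→1 (0)
 94  101111010→1 (0)
 95  011110100→0 (1)
 96  111101001→1 (1)
 97  111010011→1 (0)
 98  110100110→1 (1)
 99  101001101→1 (1)
100  010011011→0 (1)
101  100110111→1 (0)
102  001101110→0 (0)
103  011011100→0 (1)
104  110111001→1 (0)
105  101110010→1 (0)
106  011100100→0 (0)
107  111001000→1 (1)
108  110010001→1 (0)
109  100100010→1 (1)
110  001000101→0 (0)
111  010001010→0 (0)
112  100010100→1 (0)
113  000101000→0 (0)
114  001010000→0 (1)
115  010100001→0 (0)
116  101000010→1 (1)
117  010000101→0 (0)
118  100001010→1 (1)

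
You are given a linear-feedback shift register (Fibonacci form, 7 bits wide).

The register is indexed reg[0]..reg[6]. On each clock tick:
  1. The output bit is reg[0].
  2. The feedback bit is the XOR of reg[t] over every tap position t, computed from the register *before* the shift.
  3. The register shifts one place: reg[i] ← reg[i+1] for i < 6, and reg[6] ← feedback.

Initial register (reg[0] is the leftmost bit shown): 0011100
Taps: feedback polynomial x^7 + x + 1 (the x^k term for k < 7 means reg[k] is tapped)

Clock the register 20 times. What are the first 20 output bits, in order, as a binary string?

tick  register→output (feedback)
  0  0011100→0 (0)
  1  0111000→0 (1)
  2  1110001→1 (0)
  3  1100010→1 (0)
  4  1000100→1 (1)
  5  0001001→0 (0)
  6  0010010→0 (0)
  7  0100100→0 (1)
  8  1001001→1 (1)
  9  0010011→0 (0)
 10  0100110→0 (1)
 11  1001101→1 (1)
 12  0011011→0 (0)
 13  0110110→0 (1)
 14  1101101→1 (0)
 15  1011010→1 (1)
 16  0110101→0 (1)
 17  1101011→1 (0)
 18  1010110→1 (1)
 19  0101101→0 (1)

00111000100100110110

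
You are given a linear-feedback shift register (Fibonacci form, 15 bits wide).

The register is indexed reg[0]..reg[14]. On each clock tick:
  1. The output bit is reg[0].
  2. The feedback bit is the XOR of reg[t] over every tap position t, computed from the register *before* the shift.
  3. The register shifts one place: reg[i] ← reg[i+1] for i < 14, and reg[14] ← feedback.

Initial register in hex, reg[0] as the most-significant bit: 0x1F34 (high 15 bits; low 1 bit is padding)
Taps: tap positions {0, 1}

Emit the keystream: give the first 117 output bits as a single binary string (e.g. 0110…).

tick  register→output (feedback)
  0  000111110011010→0 (0)
  1  001111100110100→0 (0)
  2  011111001101000→0 (1)
  3  111110011010001→1 (0)
  4  111100110100010→1 (0)
  5  111001101000100→1 (0)
  6  110011010001000→1 (0)
  7  100110100010000→1 (1)
  8  001101000100001→0 (0)
  9  011010001000010→0 (1)
 10  110100010000101→1 (0)
 11  101000100001010→1 (1)
 12  010001000010101→0 (1)
 13  100010000101011→1 (1)
 14  000100001010111→0 (0)
 15  001000010101110→0 (0)
 16  010000101011100→0 (1)
 17  100001010111001→1 (1)
 18  000010101110011→0 (0)
 19  000101011100110→0 (0)
 20  001010111001100→0 (0)
 21  010101110011000→0 (1)
 22  101011100110001→1 (1)
 23  010111001100011→0 (1)
 24  101110011000111→1 (1)
 25  011100110001111→0 (1)
 26  111001100011111→1 (0)
 27  110011000111110→1 (0)
 28  100110001111100→1 (1)
 29  001100011111001→0 (0)
 30  011000111110010→0 (1)
 31  110001111100101→1 (0)
 32  100011111001010→1 (1)
 33  000111110010101→0 (0)
 34  001111100101010→0 (0)
 35  011111001010100→0 (1)
 36  111110010101001→1 (0)
 37  111100101010010→1 (0)
 38  111001010100100→1 (0)
 39  110010101001000→1 (0)
 40  100101010010000→1 (1)
 41  001010100100001→0 (0)
 42  010101001000010→0 (1)
 43  101010010000101→1 (1)
 44  010100100001011→0 (1)
 45  101001000010111→1 (1)
 46  010010000101111→0 (1)
 47  100100001011111→1 (1)
 48  001000010111111→0 (0)
 49  010000101111110→0 (1)
 50  100001011111101→1 (1)
 51  000010111111011→0 (0)
 52  000101111110110→0 (0)
 53  001011111101100→0 (0)
 54  010111111011000→0 (1)
 55  101111110110001→1 (1)
 56  011111101100011→0 (1)
 57  111111011000111→1 (0)
 58  111110110001110→1 (0)
 59  111101100011100→1 (0)
 60  111011000111000→1 (0)
 61  110110001110000→1 (0)
 62  101100011100000→1 (1)
 63  011000111000001→0 (1)
 64  110001110000011→1 (0)
 65  100011100000110→1 (1)
 66  000111000001101→0 (0)
 67  001110000011010→0 (0)
 68  011100000110100→0 (1)
 69  111000001101001→1 (0)
 70  110000011010010→1 (0)
 71  100000110100100→1 (1)
 72  000001101001001→0 (0)
 73  000011010010010→0 (0)
 74  000110100100100→0 (0)
 75  001101001001000→0 (0)
 76  011010010010000→0 (1)
 77  110100100100001→1 (0)
 78  101001001000010→1 (1)
 79  010010010000101→0 (1)
 80  100100100001011→1 (1)
 81  001001000010111→0 (0)
 82  010010000101110→0 (1)
 83  100100001011101→1 (1)
 84  001000010111011→0 (0)
 85  010000101110110→0 (1)
 86  100001011101101→1 (1)
 87  000010111011011→0 (0)
 88  000101110110110→0 (0)
 89  001011101101100→0 (0)
 90  010111011011000→0 (1)
 91  101110110110001→1 (1)
 92  011101101100011→0 (1)
 93  111011011000111→1 (0)
 94  110110110001110→1 (0)
 95  101101100011100→1 (1)
 96  011011000111001→0 (1)
 97  110110001110011→1 (0)
 98  101100011100110→1 (1)
 99  011000111001101→0 (1)
100  110001110011011→1 (0)
101  100011100110110→1 (1)
102  000111001101101→0 (0)
103  001110011011010→0 (0)
104  011100110110100→0 (1)
105  111001101101001→1 (0)
106  110011011010010→1 (0)
107  100110110100100→1 (1)
108  001101101001001→0 (0)
109  011011010010010→0 (1)
110  110110100100101→1 (0)
111  101101001001010→1 (1)
112  011010010010101→0 (1)
113  110100100101011→1 (0)
114  101001001010110→1 (1)
115  010010010101101→0 (1)
116  100100101011011→1 (1)

000111110011010001000010101110011000111110010101001000010111111011000111000001101001001000010111011011000111001101101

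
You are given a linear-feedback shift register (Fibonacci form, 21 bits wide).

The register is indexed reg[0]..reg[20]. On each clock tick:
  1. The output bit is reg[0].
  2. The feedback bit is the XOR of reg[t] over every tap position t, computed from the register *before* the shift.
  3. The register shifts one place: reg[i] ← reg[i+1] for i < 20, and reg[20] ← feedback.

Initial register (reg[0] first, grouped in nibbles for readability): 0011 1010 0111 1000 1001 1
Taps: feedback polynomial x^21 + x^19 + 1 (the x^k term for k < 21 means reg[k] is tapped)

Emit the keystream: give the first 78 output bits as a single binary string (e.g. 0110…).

step | reg (before) | out | fb
   0 | 001110100111100010011 | 0 | 1
   1 | 011101001111000100111 | 0 | 1
   2 | 111010011110001001111 | 1 | 0
   3 | 110100111100010011110 | 1 | 0
   4 | 101001111000100111100 | 1 | 1
   5 | 010011110001001111001 | 0 | 0
   6 | 100111100010011110010 | 1 | 0
   7 | 001111000100111100100 | 0 | 0
   8 | 011110001001111001000 | 0 | 0
   9 | 111100010011110010000 | 1 | 1
  10 | 111000100111100100001 | 1 | 1
  11 | 110001001111001000011 | 1 | 0
  12 | 100010011110010000110 | 1 | 0
  13 | 000100111100100001100 | 0 | 0
  14 | 001001111001000011000 | 0 | 0
  15 | 010011110010000110000 | 0 | 0
  16 | 100111100100001100000 | 1 | 1
  17 | 001111001000011000001 | 0 | 0
  18 | 011110010000110000010 | 0 | 1
  19 | 111100100001100000101 | 1 | 1
  20 | 111001000011000001011 | 1 | 0
  21 | 110010000110000010110 | 1 | 0
  22 | 100100001100000101100 | 1 | 1
  23 | 001000011000001011001 | 0 | 0
  24 | 010000110000010110010 | 0 | 1
  25 | 100001100000101100101 | 1 | 1
  26 | 000011000001011001011 | 0 | 1
  27 | 000110000010110010111 | 0 | 1
  28 | 001100000101100101111 | 0 | 1
  29 | 011000001011001011111 | 0 | 1
  30 | 110000010110010111111 | 1 | 0
  31 | 100000101100101111110 | 1 | 0
  32 | 000001011001011111100 | 0 | 0
  33 | 000010110010111111000 | 0 | 0
  34 | 000101100101111110000 | 0 | 0
  35 | 001011001011111100000 | 0 | 0
  36 | 010110010111111000000 | 0 | 0
  37 | 101100101111110000000 | 1 | 1
  38 | 011001011111100000001 | 0 | 0
  39 | 110010111111000000010 | 1 | 0
  40 | 100101111110000000100 | 1 | 1
  41 | 001011111100000001001 | 0 | 0
  42 | 010111111000000010010 | 0 | 1
  43 | 101111110000000100101 | 1 | 1
  44 | 011111100000001001011 | 0 | 1
  45 | 111111000000010010111 | 1 | 0
  46 | 111110000000100101110 | 1 | 0
  47 | 111100000001001011100 | 1 | 1
  48 | 111000000010010111001 | 1 | 1
  49 | 110000000100101110011 | 1 | 0
  50 | 100000001001011100110 | 1 | 0
  51 | 000000010010111001100 | 0 | 0
  52 | 000000100101110011000 | 0 | 0
  53 | 000001001011100110000 | 0 | 0
  54 | 000010010111001100000 | 0 | 0
  55 | 000100101110011000000 | 0 | 0
  56 | 001001011100110000000 | 0 | 0
  57 | 010010111001100000000 | 0 | 0
  58 | 100101110011000000000 | 1 | 1
  59 | 001011100110000000001 | 0 | 0
  60 | 010111001100000000010 | 0 | 1
  61 | 101110011000000000101 | 1 | 1
  62 | 011100110000000001011 | 0 | 1
  63 | 111001100000000010111 | 1 | 0
  64 | 110011000000000101110 | 1 | 0
  65 | 100110000000001011100 | 1 | 1
  66 | 001100000000010111001 | 0 | 0
  67 | 011000000000101110010 | 0 | 1
  68 | 110000000001011100101 | 1 | 1
  69 | 100000000010111001011 | 1 | 0
  70 | 000000000101110010110 | 0 | 1
  71 | 000000001011100101101 | 0 | 0
  72 | 000000010111001011010 | 0 | 1
  73 | 000000101110010110101 | 0 | 0
  74 | 000001011100101101010 | 0 | 1
  75 | 000010111001011010101 | 0 | 0
  76 | 000101110010110101010 | 0 | 1
  77 | 001011100101101010101 | 0 | 0

001110100111100010011110010000110000010110010111111000000010010111001100000000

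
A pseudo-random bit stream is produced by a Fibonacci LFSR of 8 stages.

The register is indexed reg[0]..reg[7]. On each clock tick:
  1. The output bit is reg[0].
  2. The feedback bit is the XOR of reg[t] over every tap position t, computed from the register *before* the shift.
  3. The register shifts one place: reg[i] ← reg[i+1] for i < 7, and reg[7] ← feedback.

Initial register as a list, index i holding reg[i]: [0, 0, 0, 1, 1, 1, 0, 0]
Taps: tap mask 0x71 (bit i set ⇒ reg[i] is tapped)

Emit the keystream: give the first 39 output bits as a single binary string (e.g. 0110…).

000111000100000001011000111101000011111

k : reg_k → out_k, fb_k
0: 00011100 → 0, fb=0
1: 00111000 → 0, fb=1
2: 01110001 → 0, fb=0
3: 11100010 → 1, fb=0
4: 11000100 → 1, fb=0
5: 10001000 → 1, fb=0
6: 00010000 → 0, fb=0
7: 00100000 → 0, fb=0
8: 01000000 → 0, fb=0
9: 10000000 → 1, fb=1
10: 00000001 → 0, fb=0
11: 00000010 → 0, fb=1
12: 00000101 → 0, fb=1
13: 00001011 → 0, fb=0
14: 00010110 → 0, fb=0
15: 00101100 → 0, fb=0
16: 01011000 → 0, fb=1
17: 10110001 → 1, fb=1
18: 01100011 → 0, fb=1
19: 11000111 → 1, fb=1
20: 10001111 → 1, fb=0
21: 00011110 → 0, fb=1
22: 00111101 → 0, fb=0
23: 01111010 → 0, fb=0
24: 11110100 → 1, fb=0
25: 11101000 → 1, fb=0
26: 11010000 → 1, fb=1
27: 10100001 → 1, fb=1
28: 01000011 → 0, fb=1
29: 10000111 → 1, fb=1
30: 00001111 → 0, fb=1
31: 00011111 → 0, fb=1
32: 00111111 → 0, fb=1
33: 01111111 → 0, fb=1
34: 11111111 → 1, fb=0
35: 11111110 → 1, fb=0
36: 11111100 → 1, fb=1
37: 11111001 → 1, fb=0
38: 11110010 → 1, fb=0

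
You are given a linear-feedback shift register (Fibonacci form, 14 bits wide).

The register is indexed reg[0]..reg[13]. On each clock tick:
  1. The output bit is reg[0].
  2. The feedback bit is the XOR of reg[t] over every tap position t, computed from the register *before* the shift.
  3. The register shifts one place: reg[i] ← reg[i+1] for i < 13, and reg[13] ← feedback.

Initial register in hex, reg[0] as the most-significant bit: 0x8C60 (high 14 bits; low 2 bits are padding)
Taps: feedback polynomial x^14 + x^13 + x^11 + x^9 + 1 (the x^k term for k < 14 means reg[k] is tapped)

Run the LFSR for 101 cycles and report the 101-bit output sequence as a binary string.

tick  register→output (feedback)
  0  10001100011000→1 (0)
  1  00011000110000→0 (1)
  2  00110001100001→0 (1)
  3  01100011000011→0 (1)
  4  11000110000111→1 (1)
  5  10001100001111→1 (1)
  6  00011000011111→0 (1)
  7  00110000111111→0 (1)
  8  01100001111111→0 (1)
  9  11000011111111→1 (0)
 10  10000111111110→1 (1)
 11  00001111111101→0 (1)
 12  00011111111011→0 (0)
 13  00111111110110→0 (0)
 14  01111111101100→0 (1)
 15  11111111011001→1 (1)
 16  11111110110011→1 (1)
 17  11111101100111→1 (1)
 18  11111011001111→1 (1)
 19  11110110011111→1 (0)
 20  11101100111110→1 (1)
 21  11011001111101→1 (0)
 22  10110011111010→1 (0)
 23  01100111110100→0 (0)
 24  11001111101000→1 (1)
 25  10011111010001→1 (1)
 26  00111110100011→0 (1)
 27  01111101000111→0 (0)
 28  11111010001110→1 (0)
 29  11110100011100→1 (1)
 30  11101000111001→1 (1)
 31  11010001110011→1 (1)
 32  10100011100111→1 (1)
 33  01000111001111→0 (0)
 34  10001110011110→1 (1)
 35  00011100111101→0 (1)
 36  00111001111011→0 (0)
 37  01110011110110→0 (0)
 38  11100111101100→1 (0)
 39  11001111011000→1 (0)
 40  10011110110000→1 (0)
 41  00111101100000→0 (0)
 42  01111011000000→0 (0)
 43  11110110000000→1 (1)
 44  11101100000001→1 (0)
 45  11011000000010→1 (1)
 46  10110000000101→1 (1)
 47  01100000001011→0 (1)
 48  11000000010111→1 (0)
 49  10000000101110→1 (0)
 50  00000001011100→0 (0)
 51  00000010111000→0 (1)
 52  00000101110001→0 (0)
 53  00001011100010→0 (0)
 54  00010111000100→0 (1)
 55  00101110001001→0 (1)
 56  01011100010011→0 (0)
 57  10111000100110→1 (0)
 58  01110001001100→0 (1)
 59  11100010011001→1 (1)
 60  11000100110011→1 (1)
 61  10001001100111→1 (1)
 62  00010011001111→0 (0)
 63  00100110011110→0 (0)
 64  01001100111100→0 (0)
 65  10011001111000→1 (0)
 66  00110011110000→0 (1)
 67  01100111100001→0 (1)
 68  11001111000011→1 (0)
 69  10011110000110→1 (0)
 70  00111100001100→0 (1)
 71  01111000011001→0 (0)
 72  11110000110010→1 (0)
 73  11100001100100→1 (0)
 74  11000011001000→1 (1)
 75  10000110010001→1 (1)
 76  00001100100011→0 (1)
 77  00011001000111→0 (0)
 78  00110010001110→0 (1)
 79  01100100011101→0 (1)
 80  11001000111011→1 (1)
 81  10010001110111→1 (0)
 82  00100011101110→0 (1)
 83  01000111011101→0 (1)
 84  10001110111011→1 (1)
 85  00011101110111→0 (1)
 86  00111011101111→0 (0)
 87  01110111011110→0 (0)
 88  11101110111100→1 (1)
 89  11011101111001→1 (1)
 90  10111011110011→1 (1)
 91  01110111100111→0 (0)
 92  11101111001110→1 (0)
 93  11011110011100→1 (1)
 94  10111100111001→1 (1)
 95  01111001110011→0 (0)
 96  11110011100110→1 (0)
 97  11100111001100→1 (0)
 98  11001110011000→1 (0)
 99  10011100110000→1 (0)
100  00111001100000→0 (0)

10001100011000011111111011001111101000111001111011000000010111000100110011110000110010001110111011110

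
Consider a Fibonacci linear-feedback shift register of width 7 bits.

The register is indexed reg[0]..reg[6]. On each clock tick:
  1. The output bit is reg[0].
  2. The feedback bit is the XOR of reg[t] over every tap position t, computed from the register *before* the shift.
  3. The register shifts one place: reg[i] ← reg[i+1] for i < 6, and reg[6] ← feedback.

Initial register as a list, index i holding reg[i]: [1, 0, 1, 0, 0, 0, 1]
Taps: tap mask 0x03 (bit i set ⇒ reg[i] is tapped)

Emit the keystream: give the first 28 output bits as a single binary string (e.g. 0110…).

k : reg_k → out_k, fb_k
0: 1010001 → 1, fb=1
1: 0100011 → 0, fb=1
2: 1000111 → 1, fb=1
3: 0001111 → 0, fb=0
4: 0011110 → 0, fb=0
5: 0111100 → 0, fb=1
6: 1111001 → 1, fb=0
7: 1110010 → 1, fb=0
8: 1100100 → 1, fb=0
9: 1001000 → 1, fb=1
10: 0010001 → 0, fb=0
11: 0100010 → 0, fb=1
12: 1000101 → 1, fb=1
13: 0001011 → 0, fb=0
14: 0010110 → 0, fb=0
15: 0101100 → 0, fb=1
16: 1011001 → 1, fb=1
17: 0110011 → 0, fb=1
18: 1100111 → 1, fb=0
19: 1001110 → 1, fb=1
20: 0011101 → 0, fb=0
21: 0111010 → 0, fb=1
22: 1110101 → 1, fb=0
23: 1101010 → 1, fb=0
24: 1010100 → 1, fb=1
25: 0101001 → 0, fb=1
26: 1010011 → 1, fb=1
27: 0100111 → 0, fb=1

1010001111001000101100111010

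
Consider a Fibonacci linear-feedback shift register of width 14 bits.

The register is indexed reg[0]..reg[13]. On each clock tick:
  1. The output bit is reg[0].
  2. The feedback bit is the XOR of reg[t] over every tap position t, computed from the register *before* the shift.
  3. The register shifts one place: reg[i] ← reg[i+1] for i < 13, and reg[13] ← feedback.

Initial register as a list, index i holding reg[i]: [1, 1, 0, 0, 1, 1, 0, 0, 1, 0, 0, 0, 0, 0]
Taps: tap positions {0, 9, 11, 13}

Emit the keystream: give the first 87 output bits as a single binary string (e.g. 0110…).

110011001000001001001110110001010010010011001101100010111110011010001100010111011011001

tick  register→output (feedback)
  0  11001100100000→1 (1)
  1  10011001000001→1 (0)
  2  00110010000010→0 (0)
  3  01100100000100→0 (1)
  4  11001000001001→1 (0)
  5  10010000010010→1 (0)
  6  00100000100100→0 (1)
  7  01000001001001→0 (1)
  8  10000010010011→1 (1)
  9  00000100100111→0 (0)
 10  00001001001110→0 (1)
 11  00010010011101→0 (1)
 12  00100100111011→0 (0)
 13  01001001110110→0 (0)
 14  10010011101100→1 (0)
 15  00100111011000→0 (1)
 16  01001110110001→0 (0)
 17  10011101100010→1 (1)
 18  00111011000101→0 (0)
 19  01110110001010→0 (0)
 20  11101100010100→1 (1)
 21  11011000101001→1 (0)
 22  10110001010010→1 (0)
 23  01100010100100→0 (1)
 24  11000101001001→1 (0)
 25  10001010010010→1 (0)
 26  00010100100100→0 (1)
 27  00101001001001→0 (1)
 28  01010010010011→0 (0)
 29  10100100100110→1 (0)
 30  01001001001100→0 (1)
 31  10010010011001→1 (1)
 32  00100100110011→0 (0)
 33  01001001100110→0 (1)
 34  10010011001101→1 (1)
 35  00100110011011→0 (0)
 36  01001100110110→0 (0)
 37  10011001101100→1 (0)
 38  00110011011000→0 (1)
 39  01100110110001→0 (0)
 40  11001101100010→1 (1)
 41  10011011000101→1 (1)
 42  00110110001011→0 (1)
 43  01101100010111→0 (1)
 44  11011000101111→1 (1)
 45  10110001011111→1 (0)
 46  01100010111110→0 (0)
 47  11000101111100→1 (1)
 48  10001011111001→1 (1)
 49  00010111110011→0 (0)
 50  00101111100110→0 (1)
 51  01011111001101→0 (0)
 52  10111110011010→1 (0)
 53  01111100110100→0 (0)
 54  11111001101000→1 (1)
 55  11110011010001→1 (1)
 56  11100110100011→1 (0)
 57  11001101000110→1 (0)
 58  10011010001100→1 (0)
 59  00110100011000→0 (1)
 60  01101000110001→0 (0)
 61  11010001100010→1 (1)
 62  10100011000101→1 (1)
 63  01000110001011→0 (1)
 64  10001100010111→1 (0)
 65  00011000101110→0 (1)
 66  00110001011101→0 (1)
 67  01100010111011→0 (0)
 68  11000101110110→1 (1)
 69  10001011101101→1 (1)
 70  00010111011011→0 (0)
 71  00101110110110→0 (0)
 72  01011101101100→0 (1)
 73  10111011011001→1 (1)
 74  01110110110011→0 (0)
 75  11101101100110→1 (0)
 76  11011011001100→1 (0)
 77  10110110011000→1 (0)
 78  01101100110000→0 (1)
 79  11011001100001→1 (0)
 80  10110011000010→1 (1)
 81  01100110000101→0 (0)
 82  11001100001010→1 (1)
 83  10011000010101→1 (0)
 84  00110000101010→0 (0)
 85  01100001010100→0 (0)
 86  11000010101000→1 (1)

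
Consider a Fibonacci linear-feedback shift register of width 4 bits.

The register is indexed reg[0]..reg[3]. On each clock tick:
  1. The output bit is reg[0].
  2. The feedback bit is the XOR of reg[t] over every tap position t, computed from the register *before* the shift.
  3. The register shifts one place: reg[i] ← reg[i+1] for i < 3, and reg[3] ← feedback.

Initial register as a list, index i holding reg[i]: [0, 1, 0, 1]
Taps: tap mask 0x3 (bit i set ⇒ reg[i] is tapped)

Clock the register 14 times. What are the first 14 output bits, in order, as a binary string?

01011110001001

tick  register→output (feedback)
  0  0101→0 (1)
  1  1011→1 (1)
  2  0111→0 (1)
  3  1111→1 (0)
  4  1110→1 (0)
  5  1100→1 (0)
  6  1000→1 (1)
  7  0001→0 (0)
  8  0010→0 (0)
  9  0100→0 (1)
 10  1001→1 (1)
 11  0011→0 (0)
 12  0110→0 (1)
 13  1101→1 (0)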